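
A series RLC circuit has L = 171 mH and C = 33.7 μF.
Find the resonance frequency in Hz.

Step 1 — Resonance condition Im(Z)=0 gives ω₀ = 1/√(LC).
Step 2 — ω₀ = 1/√(0.171·3.37e-05) = 416.6 rad/s.
Step 3 — f₀ = ω₀/(2π) = 66.3 Hz.

f₀ = 66.3 Hz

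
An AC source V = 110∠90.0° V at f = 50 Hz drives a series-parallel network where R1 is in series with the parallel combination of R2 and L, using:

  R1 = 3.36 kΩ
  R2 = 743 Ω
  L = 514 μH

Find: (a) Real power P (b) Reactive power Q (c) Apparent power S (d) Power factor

Step 1 — Angular frequency: ω = 2π·f = 2π·50 = 314.2 rad/s.
Step 2 — Component impedances:
  R1: Z = R = 3360 Ω
  R2: Z = R = 743 Ω
  L: Z = jωL = j·314.2·0.000514 = 0 + j0.1615 Ω
Step 3 — Parallel branch: R2 || L = 1/(1/R2 + 1/L) = 3.509e-05 + j0.1615 Ω.
Step 4 — Series with R1: Z_total = R1 + (R2 || L) = 3360 + j0.1615 Ω = 3360∠0.0° Ω.
Step 5 — Source phasor: V = 110∠90.0° V = 0 + j110 V.
Step 6 — Current: I = V / Z = 1.573e-06 + j0.03274 A = 0.03274∠90.0° A.
Step 7 — Complex power: S = V·I* = 3.601 + j0.0001731 VA.
Step 8 — Real power: P = Re(S) = 3.601 W.
Step 9 — Reactive power: Q = Im(S) = 0.0001731 VAR.
Step 10 — Apparent power: |S| = 3.601 VA.
Step 11 — Power factor: PF = P/|S| = 1 (lagging).

(a) P = 3.601 W  (b) Q = 0.0001731 VAR  (c) S = 3.601 VA  (d) PF = 1 (lagging)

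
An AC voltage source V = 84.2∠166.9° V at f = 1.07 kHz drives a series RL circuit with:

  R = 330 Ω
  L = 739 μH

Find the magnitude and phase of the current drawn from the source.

Step 1 — Angular frequency: ω = 2π·f = 2π·1070 = 6723 rad/s.
Step 2 — Component impedances:
  R: Z = R = 330 Ω
  L: Z = jωL = j·6723·0.000739 = 0 + j4.968 Ω
Step 3 — Series combination: Z_total = R + L = 330 + j4.968 Ω = 330∠0.9° Ω.
Step 4 — Source phasor: V = 84.2∠166.9° V = -82.01 + j19.08 V.
Step 5 — Ohm's law: I = V / Z_total = (-82.01 + j19.08) / (330 + j4.968) = -0.2476 + j0.06156 A.
Step 6 — Convert to polar: |I| = 0.2551 A, ∠I = 166.0°.

I = 0.2551∠166.0° A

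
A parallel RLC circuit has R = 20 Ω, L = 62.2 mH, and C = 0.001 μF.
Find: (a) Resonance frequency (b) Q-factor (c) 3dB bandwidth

Step 1 — Resonance: ω₀ = 1/√(LC) = 1/√(0.0622·1e-09) = 1.268e+05 rad/s.
Step 2 — f₀ = ω₀/(2π) = 2.018e+04 Hz.
Step 3 — Parallel Q: Q = R/(ω₀L) = 20/(1.268e+05·0.0622) = 0.002536.
Step 4 — Bandwidth: Δω = ω₀/Q = 5e+07 rad/s; BW = Δω/(2π) = 7.958e+06 Hz.

(a) f₀ = 2.018e+04 Hz  (b) Q = 0.002536  (c) BW = 7.958e+06 Hz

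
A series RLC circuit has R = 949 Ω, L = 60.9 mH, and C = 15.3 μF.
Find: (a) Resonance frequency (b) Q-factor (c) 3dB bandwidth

Step 1 — Resonance condition Im(Z)=0 gives ω₀ = 1/√(LC).
Step 2 — ω₀ = 1/√(0.0609·1.53e-05) = 1036 rad/s.
Step 3 — f₀ = ω₀/(2π) = 164.9 Hz.
Step 4 — Series Q: Q = ω₀L/R = 1036·0.0609/949 = 0.06648.
Step 5 — 3dB bandwidth: Δω = ω₀/Q = 1.558e+04 rad/s; BW = Δω/(2π) = 2480 Hz.

(a) f₀ = 164.9 Hz  (b) Q = 0.06648  (c) BW = 2480 Hz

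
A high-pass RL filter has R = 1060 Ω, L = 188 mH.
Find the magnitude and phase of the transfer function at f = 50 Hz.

Step 1 — Angular frequency: ω = 2π·50 = 314.2 rad/s.
Step 2 — Transfer function: H(jω) = jωL/(R + jωL).
Step 3 — Numerator jωL = j·59.06; denominator R + jωL = 1060 + j59.06.
Step 4 — H = 0.003095 + j0.05555.
Step 5 — Magnitude: |H| = 0.05563 (-25.1 dB); phase: φ = 86.8°.

|H| = 0.05563 (-25.1 dB), φ = 86.8°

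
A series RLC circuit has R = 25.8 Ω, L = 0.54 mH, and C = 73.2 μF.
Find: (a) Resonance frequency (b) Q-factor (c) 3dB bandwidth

Step 1 — Resonance: ω₀ = 1/√(LC) = 1/√(0.00054·7.32e-05) = 5030 rad/s.
Step 2 — f₀ = ω₀/(2π) = 800.5 Hz.
Step 3 — Series Q: Q = ω₀L/R = 5030·0.00054/25.8 = 0.1053.
Step 4 — Bandwidth: Δω = ω₀/Q = 4.778e+04 rad/s; BW = Δω/(2π) = 7604 Hz.

(a) f₀ = 800.5 Hz  (b) Q = 0.1053  (c) BW = 7604 Hz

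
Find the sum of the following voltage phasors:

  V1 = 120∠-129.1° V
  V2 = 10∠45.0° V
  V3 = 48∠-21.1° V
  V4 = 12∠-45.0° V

Step 1 — Convert each phasor to rectangular form:
  V1 = 120·(cos(-129.1°) + j·sin(-129.1°)) = -75.68 - j93.13 V
  V2 = 10·(cos(45.0°) + j·sin(45.0°)) = 7.071 + j7.071 V
  V3 = 48·(cos(-21.1°) + j·sin(-21.1°)) = 44.78 - j17.28 V
  V4 = 12·(cos(-45.0°) + j·sin(-45.0°)) = 8.485 - j8.485 V
Step 2 — Sum components: V_total = -15.34 - j111.8 V.
Step 3 — Convert to polar: |V_total| = 112.9 V, ∠V_total = -97.8°.

V_total = 112.9∠-97.8° V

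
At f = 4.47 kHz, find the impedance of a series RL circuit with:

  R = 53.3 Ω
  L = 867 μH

Step 1 — Angular frequency: ω = 2π·f = 2π·4470 = 2.809e+04 rad/s.
Step 2 — Component impedances:
  R: Z = R = 53.3 Ω
  L: Z = jωL = j·2.809e+04·0.000867 = 0 + j24.35 Ω
Step 3 — Series combination: Z_total = R + L = 53.3 + j24.35 Ω = 58.6∠24.6° Ω.

Z = 53.3 + j24.35 Ω = 58.6∠24.6° Ω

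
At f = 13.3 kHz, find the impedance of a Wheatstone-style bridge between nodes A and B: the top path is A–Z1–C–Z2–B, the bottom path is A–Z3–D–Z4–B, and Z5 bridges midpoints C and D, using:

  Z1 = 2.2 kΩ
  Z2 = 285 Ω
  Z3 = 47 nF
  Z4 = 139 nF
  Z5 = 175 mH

Step 1 — Angular frequency: ω = 2π·f = 2π·1.33e+04 = 8.357e+04 rad/s.
Step 2 — Component impedances:
  Z1: Z = R = 2200 Ω
  Z2: Z = R = 285 Ω
  Z3: Z = 1/(jωC) = -j/(ω·C) = 0 - j254.6 Ω
  Z4: Z = 1/(jωC) = -j/(ω·C) = 0 - j86.09 Ω
  Z5: Z = jωL = j·8.357e+04·0.175 = 0 + j1.462e+04 Ω
Step 3 — Bridge requires nodal analysis (the Z5 bridge couples midpoints C and D, so the two paths cannot be reduced to a simple series/parallel combination). Setting node B to ground and injecting 1 A at node A, the 3-node admittance system at A, C, D solves to V_A = Z_AB = 45.89 - j334.6 Ω = 337.7∠-82.2° Ω.

Z = 45.89 - j334.6 Ω = 337.7∠-82.2° Ω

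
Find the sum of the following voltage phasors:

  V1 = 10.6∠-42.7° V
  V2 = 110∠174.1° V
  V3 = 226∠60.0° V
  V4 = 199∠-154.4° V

Step 1 — Convert each phasor to rectangular form:
  V1 = 10.6·(cos(-42.7°) + j·sin(-42.7°)) = 7.79 - j7.188 V
  V2 = 110·(cos(174.1°) + j·sin(174.1°)) = -109.4 + j11.31 V
  V3 = 226·(cos(60.0°) + j·sin(60.0°)) = 113 + j195.7 V
  V4 = 199·(cos(-154.4°) + j·sin(-154.4°)) = -179.5 - j85.99 V
Step 2 — Sum components: V_total = -168.1 + j113.9 V.
Step 3 — Convert to polar: |V_total| = 203 V, ∠V_total = 145.9°.

V_total = 203∠145.9° V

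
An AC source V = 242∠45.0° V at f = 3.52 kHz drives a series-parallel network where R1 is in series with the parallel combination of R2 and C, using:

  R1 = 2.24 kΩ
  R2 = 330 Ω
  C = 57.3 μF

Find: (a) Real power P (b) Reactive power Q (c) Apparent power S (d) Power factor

Step 1 — Angular frequency: ω = 2π·f = 2π·3520 = 2.212e+04 rad/s.
Step 2 — Component impedances:
  R1: Z = R = 2240 Ω
  R2: Z = R = 330 Ω
  C: Z = 1/(jωC) = -j/(ω·C) = 0 - j0.7891 Ω
Step 3 — Parallel branch: R2 || C = 1/(1/R2 + 1/C) = 0.001887 - j0.7891 Ω.
Step 4 — Series with R1: Z_total = R1 + (R2 || C) = 2240 - j0.7891 Ω = 2240∠-0.0° Ω.
Step 5 — Source phasor: V = 242∠45.0° V = 171.1 + j171.1 V.
Step 6 — Current: I = V / Z = 0.07637 + j0.07642 A = 0.108∠45.0° A.
Step 7 — Complex power: S = V·I* = 26.14 - j0.00921 VA.
Step 8 — Real power: P = Re(S) = 26.14 W.
Step 9 — Reactive power: Q = Im(S) = -0.00921 VAR.
Step 10 — Apparent power: |S| = 26.14 VA.
Step 11 — Power factor: PF = P/|S| = 1 (leading).

(a) P = 26.14 W  (b) Q = -0.00921 VAR  (c) S = 26.14 VA  (d) PF = 1 (leading)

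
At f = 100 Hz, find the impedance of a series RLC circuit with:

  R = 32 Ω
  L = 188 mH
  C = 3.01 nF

Step 1 — Angular frequency: ω = 2π·f = 2π·100 = 628.3 rad/s.
Step 2 — Component impedances:
  R: Z = R = 32 Ω
  L: Z = jωL = j·628.3·0.188 = 0 + j118.1 Ω
  C: Z = 1/(jωC) = -j/(ω·C) = 0 - j5.288e+05 Ω
Step 3 — Series combination: Z_total = R + L + C = 32 - j5.286e+05 Ω = 5.286e+05∠-90.0° Ω.

Z = 32 - j5.286e+05 Ω = 5.286e+05∠-90.0° Ω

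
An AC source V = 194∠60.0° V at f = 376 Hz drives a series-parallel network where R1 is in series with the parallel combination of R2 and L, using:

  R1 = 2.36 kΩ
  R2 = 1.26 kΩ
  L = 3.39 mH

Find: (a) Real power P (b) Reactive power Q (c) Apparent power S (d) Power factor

Step 1 — Angular frequency: ω = 2π·f = 2π·376 = 2362 rad/s.
Step 2 — Component impedances:
  R1: Z = R = 2360 Ω
  R2: Z = R = 1260 Ω
  L: Z = jωL = j·2362·0.00339 = 0 + j8.009 Ω
Step 3 — Parallel branch: R2 || L = 1/(1/R2 + 1/L) = 0.0509 + j8.008 Ω.
Step 4 — Series with R1: Z_total = R1 + (R2 || L) = 2360 + j8.008 Ω = 2360∠0.2° Ω.
Step 5 — Source phasor: V = 194∠60.0° V = 97 + j168 V.
Step 6 — Current: I = V / Z = 0.04134 + j0.07105 A = 0.0822∠59.8° A.
Step 7 — Complex power: S = V·I* = 15.95 + j0.05411 VA.
Step 8 — Real power: P = Re(S) = 15.95 W.
Step 9 — Reactive power: Q = Im(S) = 0.05411 VAR.
Step 10 — Apparent power: |S| = 15.95 VA.
Step 11 — Power factor: PF = P/|S| = 1 (lagging).

(a) P = 15.95 W  (b) Q = 0.05411 VAR  (c) S = 15.95 VA  (d) PF = 1 (lagging)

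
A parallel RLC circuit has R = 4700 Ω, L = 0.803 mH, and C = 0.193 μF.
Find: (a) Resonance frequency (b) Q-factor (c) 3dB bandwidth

Step 1 — Resonance: ω₀ = 1/√(LC) = 1/√(0.000803·1.93e-07) = 8.033e+04 rad/s.
Step 2 — f₀ = ω₀/(2π) = 1.278e+04 Hz.
Step 3 — Parallel Q: Q = R/(ω₀L) = 4700/(8.033e+04·0.000803) = 72.86.
Step 4 — Bandwidth: Δω = ω₀/Q = 1102 rad/s; BW = Δω/(2π) = 175.5 Hz.

(a) f₀ = 1.278e+04 Hz  (b) Q = 72.86  (c) BW = 175.5 Hz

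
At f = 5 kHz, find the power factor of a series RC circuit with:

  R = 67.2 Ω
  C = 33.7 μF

Step 1 — Angular frequency: ω = 2π·f = 2π·5000 = 3.142e+04 rad/s.
Step 2 — Component impedances:
  R: Z = R = 67.2 Ω
  C: Z = 1/(jωC) = -j/(ω·C) = 0 - j0.9445 Ω
Step 3 — Series combination: Z_total = R + C = 67.2 - j0.9445 Ω = 67.21∠-0.8° Ω.
Step 4 — Power factor: PF = cos(φ) = Re(Z)/|Z| = 67.2/67.21 = 0.9999.
Step 5 — Type: Im(Z) = -0.9445 ⇒ leading (phase φ = -0.8°).

PF = 0.9999 (leading, φ = -0.8°)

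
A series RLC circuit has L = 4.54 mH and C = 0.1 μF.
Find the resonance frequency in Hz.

Step 1 — Resonance condition Im(Z)=0 gives ω₀ = 1/√(LC).
Step 2 — ω₀ = 1/√(0.00454·1e-07) = 4.693e+04 rad/s.
Step 3 — f₀ = ω₀/(2π) = 7470 Hz.

f₀ = 7470 Hz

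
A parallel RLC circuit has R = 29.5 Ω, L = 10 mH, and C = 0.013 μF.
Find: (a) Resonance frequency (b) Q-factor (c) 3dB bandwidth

Step 1 — Resonance: ω₀ = 1/√(LC) = 1/√(0.01·1.3e-08) = 8.771e+04 rad/s.
Step 2 — f₀ = ω₀/(2π) = 1.396e+04 Hz.
Step 3 — Parallel Q: Q = R/(ω₀L) = 29.5/(8.771e+04·0.01) = 0.03364.
Step 4 — Bandwidth: Δω = ω₀/Q = 2.608e+06 rad/s; BW = Δω/(2π) = 4.15e+05 Hz.

(a) f₀ = 1.396e+04 Hz  (b) Q = 0.03364  (c) BW = 4.15e+05 Hz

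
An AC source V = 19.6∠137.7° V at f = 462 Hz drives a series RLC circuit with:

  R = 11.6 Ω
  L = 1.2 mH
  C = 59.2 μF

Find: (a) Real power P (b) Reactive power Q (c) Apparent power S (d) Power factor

Step 1 — Angular frequency: ω = 2π·f = 2π·462 = 2903 rad/s.
Step 2 — Component impedances:
  R: Z = R = 11.6 Ω
  L: Z = jωL = j·2903·0.0012 = 0 + j3.483 Ω
  C: Z = 1/(jωC) = -j/(ω·C) = 0 - j5.819 Ω
Step 3 — Series combination: Z_total = R + L + C = 11.6 - j2.336 Ω = 11.83∠-11.4° Ω.
Step 4 — Source phasor: V = 19.6∠137.7° V = -14.5 + j13.19 V.
Step 5 — Current: I = V / Z = -1.421 + j0.851 A = 1.656∠149.1° A.
Step 6 — Complex power: S = V·I* = 31.83 - j6.408 VA.
Step 7 — Real power: P = Re(S) = 31.83 W.
Step 8 — Reactive power: Q = Im(S) = -6.408 VAR.
Step 9 — Apparent power: |S| = 32.47 VA.
Step 10 — Power factor: PF = P/|S| = 0.9803 (leading).

(a) P = 31.83 W  (b) Q = -6.408 VAR  (c) S = 32.47 VA  (d) PF = 0.9803 (leading)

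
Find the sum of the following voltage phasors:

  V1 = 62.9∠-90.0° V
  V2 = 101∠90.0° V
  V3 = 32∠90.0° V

Step 1 — Convert each phasor to rectangular form:
  V1 = 62.9·(cos(-90.0°) + j·sin(-90.0°)) = 0 - j62.9 V
  V2 = 101·(cos(90.0°) + j·sin(90.0°)) = 0 + j101 V
  V3 = 32·(cos(90.0°) + j·sin(90.0°)) = 0 + j32 V
Step 2 — Sum components: V_total = 0 + j70.1 V.
Step 3 — Convert to polar: |V_total| = 70.1 V, ∠V_total = 90.0°.

V_total = 70.1∠90.0° V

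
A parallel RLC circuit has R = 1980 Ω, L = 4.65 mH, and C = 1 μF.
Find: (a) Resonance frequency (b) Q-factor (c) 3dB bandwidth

Step 1 — Resonance: ω₀ = 1/√(LC) = 1/√(0.00465·1e-06) = 1.466e+04 rad/s.
Step 2 — f₀ = ω₀/(2π) = 2334 Hz.
Step 3 — Parallel Q: Q = R/(ω₀L) = 1980/(1.466e+04·0.00465) = 29.04.
Step 4 — Bandwidth: Δω = ω₀/Q = 505.1 rad/s; BW = Δω/(2π) = 80.38 Hz.

(a) f₀ = 2334 Hz  (b) Q = 29.04  (c) BW = 80.38 Hz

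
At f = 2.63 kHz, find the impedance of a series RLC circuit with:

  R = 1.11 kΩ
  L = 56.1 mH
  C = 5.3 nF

Step 1 — Angular frequency: ω = 2π·f = 2π·2630 = 1.652e+04 rad/s.
Step 2 — Component impedances:
  R: Z = R = 1110 Ω
  L: Z = jωL = j·1.652e+04·0.0561 = 0 + j927 Ω
  C: Z = 1/(jωC) = -j/(ω·C) = 0 - j1.142e+04 Ω
Step 3 — Series combination: Z_total = R + L + C = 1110 - j1.049e+04 Ω = 1.055e+04∠-84.0° Ω.

Z = 1110 - j1.049e+04 Ω = 1.055e+04∠-84.0° Ω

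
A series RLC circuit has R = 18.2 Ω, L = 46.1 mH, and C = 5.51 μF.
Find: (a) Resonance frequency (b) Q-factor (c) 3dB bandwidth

Step 1 — Resonance condition Im(Z)=0 gives ω₀ = 1/√(LC).
Step 2 — ω₀ = 1/√(0.0461·5.51e-06) = 1984 rad/s.
Step 3 — f₀ = ω₀/(2π) = 315.8 Hz.
Step 4 — Series Q: Q = ω₀L/R = 1984·0.0461/18.2 = 5.026.
Step 5 — 3dB bandwidth: Δω = ω₀/Q = 394.8 rad/s; BW = Δω/(2π) = 62.83 Hz.

(a) f₀ = 315.8 Hz  (b) Q = 5.026  (c) BW = 62.83 Hz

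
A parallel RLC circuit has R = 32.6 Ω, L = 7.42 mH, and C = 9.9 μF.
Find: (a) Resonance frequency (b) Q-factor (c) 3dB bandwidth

Step 1 — Resonance: ω₀ = 1/√(LC) = 1/√(0.00742·9.9e-06) = 3690 rad/s.
Step 2 — f₀ = ω₀/(2π) = 587.2 Hz.
Step 3 — Parallel Q: Q = R/(ω₀L) = 32.6/(3690·0.00742) = 1.191.
Step 4 — Bandwidth: Δω = ω₀/Q = 3098 rad/s; BW = Δω/(2π) = 493.1 Hz.

(a) f₀ = 587.2 Hz  (b) Q = 1.191  (c) BW = 493.1 Hz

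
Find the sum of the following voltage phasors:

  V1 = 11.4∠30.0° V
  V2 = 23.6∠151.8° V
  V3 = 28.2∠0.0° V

Step 1 — Convert each phasor to rectangular form:
  V1 = 11.4·(cos(30.0°) + j·sin(30.0°)) = 9.873 + j5.7 V
  V2 = 23.6·(cos(151.8°) + j·sin(151.8°)) = -20.8 + j11.15 V
  V3 = 28.2·(cos(0.0°) + j·sin(0.0°)) = 28.2 V
Step 2 — Sum components: V_total = 17.27 + j16.85 V.
Step 3 — Convert to polar: |V_total| = 24.13 V, ∠V_total = 44.3°.

V_total = 24.13∠44.3° V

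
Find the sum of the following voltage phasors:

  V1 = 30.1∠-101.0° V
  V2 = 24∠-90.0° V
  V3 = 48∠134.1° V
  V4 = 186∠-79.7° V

Step 1 — Convert each phasor to rectangular form:
  V1 = 30.1·(cos(-101.0°) + j·sin(-101.0°)) = -5.743 - j29.55 V
  V2 = 24·(cos(-90.0°) + j·sin(-90.0°)) = 0 - j24 V
  V3 = 48·(cos(134.1°) + j·sin(134.1°)) = -33.4 + j34.47 V
  V4 = 186·(cos(-79.7°) + j·sin(-79.7°)) = 33.26 - j183 V
Step 2 — Sum components: V_total = -5.89 - j202.1 V.
Step 3 — Convert to polar: |V_total| = 202.2 V, ∠V_total = -91.7°.

V_total = 202.2∠-91.7° V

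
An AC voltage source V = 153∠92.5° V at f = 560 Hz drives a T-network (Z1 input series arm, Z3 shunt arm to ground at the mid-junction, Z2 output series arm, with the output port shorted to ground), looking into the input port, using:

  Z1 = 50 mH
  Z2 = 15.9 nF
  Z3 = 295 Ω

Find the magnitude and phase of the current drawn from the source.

Step 1 — Angular frequency: ω = 2π·f = 2π·560 = 3519 rad/s.
Step 2 — Component impedances:
  Z1: Z = jωL = j·3519·0.05 = 0 + j175.9 Ω
  Z2: Z = 1/(jωC) = -j/(ω·C) = 0 - j1.787e+04 Ω
  Z3: Z = R = 295 Ω
Step 3 — With the output port shorted to ground, the output series arm Z2 runs from the junction to ground; the shunt arm Z3 also runs from the junction to ground. They appear in parallel: Z3 || Z2 = 294.9 - j4.867 Ω.
Step 4 — Series with input arm Z1: Z_in = Z1 + (Z3 || Z2) = 294.9 + j171.1 Ω = 340.9∠30.1° Ω.
Step 5 — Source phasor: V = 153∠92.5° V = -6.674 + j152.9 V.
Step 6 — Ohm's law: I = V / Z_total = (-6.674 + j152.9) / (294.9 + j171.1) = 0.208 + j0.3976 A.
Step 7 — Convert to polar: |I| = 0.4488 A, ∠I = 62.4°.

I = 0.4488∠62.4° A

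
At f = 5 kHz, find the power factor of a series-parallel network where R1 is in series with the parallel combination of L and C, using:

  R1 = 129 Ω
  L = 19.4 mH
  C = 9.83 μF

Step 1 — Angular frequency: ω = 2π·f = 2π·5000 = 3.142e+04 rad/s.
Step 2 — Component impedances:
  R1: Z = R = 129 Ω
  L: Z = jωL = j·3.142e+04·0.0194 = 0 + j609.5 Ω
  C: Z = 1/(jωC) = -j/(ω·C) = 0 - j3.238 Ω
Step 3 — Parallel branch: L || C = 1/(1/L + 1/C) = 0 - j3.255 Ω.
Step 4 — Series with R1: Z_total = R1 + (L || C) = 129 - j3.255 Ω = 129∠-1.4° Ω.
Step 5 — Power factor: PF = cos(φ) = Re(Z)/|Z| = 129/129.04 = 0.9997.
Step 6 — Type: Im(Z) = -3.255 ⇒ leading (phase φ = -1.4°).

PF = 0.9997 (leading, φ = -1.4°)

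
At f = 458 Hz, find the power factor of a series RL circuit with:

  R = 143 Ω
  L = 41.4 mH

Step 1 — Angular frequency: ω = 2π·f = 2π·458 = 2878 rad/s.
Step 2 — Component impedances:
  R: Z = R = 143 Ω
  L: Z = jωL = j·2878·0.0414 = 0 + j119.1 Ω
Step 3 — Series combination: Z_total = R + L = 143 + j119.1 Ω = 186.1∠39.8° Ω.
Step 4 — Power factor: PF = cos(φ) = Re(Z)/|Z| = 143/186.13 = 0.7683.
Step 5 — Type: Im(Z) = 119.1 ⇒ lagging (phase φ = 39.8°).

PF = 0.7683 (lagging, φ = 39.8°)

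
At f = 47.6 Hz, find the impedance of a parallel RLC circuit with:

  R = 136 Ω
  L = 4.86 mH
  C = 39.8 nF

Step 1 — Angular frequency: ω = 2π·f = 2π·47.6 = 299.1 rad/s.
Step 2 — Component impedances:
  R: Z = R = 136 Ω
  L: Z = jωL = j·299.1·0.00486 = 0 + j1.454 Ω
  C: Z = 1/(jωC) = -j/(ω·C) = 0 - j8.401e+04 Ω
Step 3 — Parallel combination: 1/Z_total = 1/R + 1/L + 1/C; Z_total = 0.01553 + j1.453 Ω = 1.453∠89.4° Ω.

Z = 0.01553 + j1.453 Ω = 1.453∠89.4° Ω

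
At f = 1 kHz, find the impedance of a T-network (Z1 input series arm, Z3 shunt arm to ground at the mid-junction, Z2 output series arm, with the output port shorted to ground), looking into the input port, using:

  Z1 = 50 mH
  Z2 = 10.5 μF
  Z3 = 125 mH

Step 1 — Angular frequency: ω = 2π·f = 2π·1000 = 6283 rad/s.
Step 2 — Component impedances:
  Z1: Z = jωL = j·6283·0.05 = 0 + j314.2 Ω
  Z2: Z = 1/(jωC) = -j/(ω·C) = 0 - j15.16 Ω
  Z3: Z = jωL = j·6283·0.125 = 0 + j785.4 Ω
Step 3 — With the output port shorted to ground, the output series arm Z2 runs from the junction to ground; the shunt arm Z3 also runs from the junction to ground. They appear in parallel: Z3 || Z2 = 0 - j15.46 Ω.
Step 4 — Series with input arm Z1: Z_in = Z1 + (Z3 || Z2) = 0 + j298.7 Ω = 298.7∠90.0° Ω.

Z = 0 + j298.7 Ω = 298.7∠90.0° Ω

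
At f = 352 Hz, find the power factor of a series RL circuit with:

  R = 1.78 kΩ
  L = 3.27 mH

Step 1 — Angular frequency: ω = 2π·f = 2π·352 = 2212 rad/s.
Step 2 — Component impedances:
  R: Z = R = 1780 Ω
  L: Z = jωL = j·2212·0.00327 = 0 + j7.232 Ω
Step 3 — Series combination: Z_total = R + L = 1780 + j7.232 Ω = 1780∠0.2° Ω.
Step 4 — Power factor: PF = cos(φ) = Re(Z)/|Z| = 1780/1780 = 1.
Step 5 — Type: Im(Z) = 7.232 ⇒ lagging (phase φ = 0.2°).

PF = 1 (lagging, φ = 0.2°)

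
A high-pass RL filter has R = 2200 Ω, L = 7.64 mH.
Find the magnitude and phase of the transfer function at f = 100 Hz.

Step 1 — Angular frequency: ω = 2π·100 = 628.3 rad/s.
Step 2 — Transfer function: H(jω) = jωL/(R + jωL).
Step 3 — Numerator jωL = j·4.8; denominator R + jωL = 2200 + j4.8.
Step 4 — H = 4.761e-06 + j0.002182.
Step 5 — Magnitude: |H| = 0.002182 (-53.2 dB); phase: φ = 89.9°.

|H| = 0.002182 (-53.2 dB), φ = 89.9°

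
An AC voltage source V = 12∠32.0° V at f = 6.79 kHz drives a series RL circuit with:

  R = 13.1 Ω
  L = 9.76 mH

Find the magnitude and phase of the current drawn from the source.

Step 1 — Angular frequency: ω = 2π·f = 2π·6790 = 4.266e+04 rad/s.
Step 2 — Component impedances:
  R: Z = R = 13.1 Ω
  L: Z = jωL = j·4.266e+04·0.00976 = 0 + j416.4 Ω
Step 3 — Series combination: Z_total = R + L = 13.1 + j416.4 Ω = 416.6∠88.2° Ω.
Step 4 — Source phasor: V = 12∠32.0° V = 10.18 + j6.359 V.
Step 5 — Ohm's law: I = V / Z_total = (10.18 + j6.359) / (13.1 + j416.4) = 0.01602 - j0.02394 A.
Step 6 — Convert to polar: |I| = 0.0288 A, ∠I = -56.2°.

I = 0.0288∠-56.2° A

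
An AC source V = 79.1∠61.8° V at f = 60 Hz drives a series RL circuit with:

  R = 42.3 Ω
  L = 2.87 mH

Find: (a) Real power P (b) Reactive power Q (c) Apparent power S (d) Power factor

Step 1 — Angular frequency: ω = 2π·f = 2π·60 = 377 rad/s.
Step 2 — Component impedances:
  R: Z = R = 42.3 Ω
  L: Z = jωL = j·377·0.00287 = 0 + j1.082 Ω
Step 3 — Series combination: Z_total = R + L = 42.3 + j1.082 Ω = 42.31∠1.5° Ω.
Step 4 — Source phasor: V = 79.1∠61.8° V = 37.38 + j69.71 V.
Step 5 — Current: I = V / Z = 0.9252 + j1.624 A = 1.869∠60.3° A.
Step 6 — Complex power: S = V·I* = 147.8 + j3.781 VA.
Step 7 — Real power: P = Re(S) = 147.8 W.
Step 8 — Reactive power: Q = Im(S) = 3.781 VAR.
Step 9 — Apparent power: |S| = 147.9 VA.
Step 10 — Power factor: PF = P/|S| = 0.9997 (lagging).

(a) P = 147.8 W  (b) Q = 3.781 VAR  (c) S = 147.9 VA  (d) PF = 0.9997 (lagging)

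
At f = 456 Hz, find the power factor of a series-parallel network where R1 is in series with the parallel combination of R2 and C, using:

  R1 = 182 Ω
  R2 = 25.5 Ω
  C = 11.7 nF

Step 1 — Angular frequency: ω = 2π·f = 2π·456 = 2865 rad/s.
Step 2 — Component impedances:
  R1: Z = R = 182 Ω
  R2: Z = R = 25.5 Ω
  C: Z = 1/(jωC) = -j/(ω·C) = 0 - j2.983e+04 Ω
Step 3 — Parallel branch: R2 || C = 1/(1/R2 + 1/C) = 25.5 - j0.0218 Ω.
Step 4 — Series with R1: Z_total = R1 + (R2 || C) = 207.5 - j0.0218 Ω = 207.5∠-0.0° Ω.
Step 5 — Power factor: PF = cos(φ) = Re(Z)/|Z| = 207.5/207.5 = 1.
Step 6 — Type: Im(Z) = -0.0218 ⇒ leading (phase φ = -0.0°).

PF = 1 (leading, φ = -0.0°)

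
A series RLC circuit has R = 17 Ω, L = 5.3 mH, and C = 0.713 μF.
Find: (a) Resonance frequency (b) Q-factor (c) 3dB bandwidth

Step 1 — Resonance: ω₀ = 1/√(LC) = 1/√(0.0053·7.13e-07) = 1.627e+04 rad/s.
Step 2 — f₀ = ω₀/(2π) = 2589 Hz.
Step 3 — Series Q: Q = ω₀L/R = 1.627e+04·0.0053/17 = 5.072.
Step 4 — Bandwidth: Δω = ω₀/Q = 3208 rad/s; BW = Δω/(2π) = 510.5 Hz.

(a) f₀ = 2589 Hz  (b) Q = 5.072  (c) BW = 510.5 Hz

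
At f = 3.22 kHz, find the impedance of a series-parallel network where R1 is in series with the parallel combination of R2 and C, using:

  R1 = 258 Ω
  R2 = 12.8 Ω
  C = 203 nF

Step 1 — Angular frequency: ω = 2π·f = 2π·3220 = 2.023e+04 rad/s.
Step 2 — Component impedances:
  R1: Z = R = 258 Ω
  R2: Z = R = 12.8 Ω
  C: Z = 1/(jωC) = -j/(ω·C) = 0 - j243.5 Ω
Step 3 — Parallel branch: R2 || C = 1/(1/R2 + 1/C) = 12.76 - j0.671 Ω.
Step 4 — Series with R1: Z_total = R1 + (R2 || C) = 270.8 - j0.671 Ω = 270.8∠-0.1° Ω.

Z = 270.8 - j0.671 Ω = 270.8∠-0.1° Ω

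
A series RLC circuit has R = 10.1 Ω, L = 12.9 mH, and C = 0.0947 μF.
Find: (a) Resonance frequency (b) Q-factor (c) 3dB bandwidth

Step 1 — Resonance: ω₀ = 1/√(LC) = 1/√(0.0129·9.47e-08) = 2.861e+04 rad/s.
Step 2 — f₀ = ω₀/(2π) = 4554 Hz.
Step 3 — Series Q: Q = ω₀L/R = 2.861e+04·0.0129/10.1 = 36.54.
Step 4 — Bandwidth: Δω = ω₀/Q = 782.9 rad/s; BW = Δω/(2π) = 124.6 Hz.

(a) f₀ = 4554 Hz  (b) Q = 36.54  (c) BW = 124.6 Hz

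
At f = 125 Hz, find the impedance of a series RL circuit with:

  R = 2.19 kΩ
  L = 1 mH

Step 1 — Angular frequency: ω = 2π·f = 2π·125 = 785.4 rad/s.
Step 2 — Component impedances:
  R: Z = R = 2190 Ω
  L: Z = jωL = j·785.4·0.001 = 0 + j0.7854 Ω
Step 3 — Series combination: Z_total = R + L = 2190 + j0.7854 Ω = 2190∠0.0° Ω.

Z = 2190 + j0.7854 Ω = 2190∠0.0° Ω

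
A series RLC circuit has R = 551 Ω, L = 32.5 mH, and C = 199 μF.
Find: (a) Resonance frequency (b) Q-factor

Step 1 — Resonance condition Im(Z)=0 gives ω₀ = 1/√(LC).
Step 2 — ω₀ = 1/√(0.0325·0.000199) = 393.2 rad/s.
Step 3 — f₀ = ω₀/(2π) = 62.58 Hz.
Step 4 — Series Q: Q = ω₀L/R = 393.2·0.0325/551 = 0.02319.

(a) f₀ = 62.58 Hz  (b) Q = 0.02319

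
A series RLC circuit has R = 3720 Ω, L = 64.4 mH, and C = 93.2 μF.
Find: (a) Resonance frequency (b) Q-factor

Step 1 — Resonance condition Im(Z)=0 gives ω₀ = 1/√(LC).
Step 2 — ω₀ = 1/√(0.0644·9.32e-05) = 408.2 rad/s.
Step 3 — f₀ = ω₀/(2π) = 64.96 Hz.
Step 4 — Series Q: Q = ω₀L/R = 408.2·0.0644/3720 = 0.007066.

(a) f₀ = 64.96 Hz  (b) Q = 0.007066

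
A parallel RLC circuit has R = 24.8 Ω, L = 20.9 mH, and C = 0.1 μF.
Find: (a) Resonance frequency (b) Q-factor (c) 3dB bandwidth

Step 1 — Resonance: ω₀ = 1/√(LC) = 1/√(0.0209·1e-07) = 2.187e+04 rad/s.
Step 2 — f₀ = ω₀/(2π) = 3481 Hz.
Step 3 — Parallel Q: Q = R/(ω₀L) = 24.8/(2.187e+04·0.0209) = 0.05425.
Step 4 — Bandwidth: Δω = ω₀/Q = 4.032e+05 rad/s; BW = Δω/(2π) = 6.418e+04 Hz.

(a) f₀ = 3481 Hz  (b) Q = 0.05425  (c) BW = 6.418e+04 Hz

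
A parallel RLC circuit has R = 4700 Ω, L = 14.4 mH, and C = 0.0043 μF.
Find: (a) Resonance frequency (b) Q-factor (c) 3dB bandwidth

Step 1 — Resonance: ω₀ = 1/√(LC) = 1/√(0.0144·4.3e-09) = 1.271e+05 rad/s.
Step 2 — f₀ = ω₀/(2π) = 2.023e+04 Hz.
Step 3 — Parallel Q: Q = R/(ω₀L) = 4700/(1.271e+05·0.0144) = 2.568.
Step 4 — Bandwidth: Δω = ω₀/Q = 4.948e+04 rad/s; BW = Δω/(2π) = 7875 Hz.

(a) f₀ = 2.023e+04 Hz  (b) Q = 2.568  (c) BW = 7875 Hz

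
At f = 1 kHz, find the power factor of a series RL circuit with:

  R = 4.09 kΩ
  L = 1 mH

Step 1 — Angular frequency: ω = 2π·f = 2π·1000 = 6283 rad/s.
Step 2 — Component impedances:
  R: Z = R = 4090 Ω
  L: Z = jωL = j·6283·0.001 = 0 + j6.283 Ω
Step 3 — Series combination: Z_total = R + L = 4090 + j6.283 Ω = 4090∠0.1° Ω.
Step 4 — Power factor: PF = cos(φ) = Re(Z)/|Z| = 4090/4090 = 1.
Step 5 — Type: Im(Z) = 6.283 ⇒ lagging (phase φ = 0.1°).

PF = 1 (lagging, φ = 0.1°)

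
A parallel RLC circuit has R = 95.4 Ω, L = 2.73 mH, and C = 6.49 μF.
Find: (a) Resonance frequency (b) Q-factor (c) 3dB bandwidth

Step 1 — Resonance: ω₀ = 1/√(LC) = 1/√(0.00273·6.49e-06) = 7513 rad/s.
Step 2 — f₀ = ω₀/(2π) = 1196 Hz.
Step 3 — Parallel Q: Q = R/(ω₀L) = 95.4/(7513·0.00273) = 4.651.
Step 4 — Bandwidth: Δω = ω₀/Q = 1615 rad/s; BW = Δω/(2π) = 257.1 Hz.

(a) f₀ = 1196 Hz  (b) Q = 4.651  (c) BW = 257.1 Hz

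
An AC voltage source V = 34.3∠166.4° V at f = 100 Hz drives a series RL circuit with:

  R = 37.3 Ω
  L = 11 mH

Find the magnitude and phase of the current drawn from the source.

Step 1 — Angular frequency: ω = 2π·f = 2π·100 = 628.3 rad/s.
Step 2 — Component impedances:
  R: Z = R = 37.3 Ω
  L: Z = jωL = j·628.3·0.011 = 0 + j6.912 Ω
Step 3 — Series combination: Z_total = R + L = 37.3 + j6.912 Ω = 37.93∠10.5° Ω.
Step 4 — Source phasor: V = 34.3∠166.4° V = -33.34 + j8.065 V.
Step 5 — Ohm's law: I = V / Z_total = (-33.34 + j8.065) / (37.3 + j6.912) = -0.8254 + j0.3692 A.
Step 6 — Convert to polar: |I| = 0.9042 A, ∠I = 155.9°.

I = 0.9042∠155.9° A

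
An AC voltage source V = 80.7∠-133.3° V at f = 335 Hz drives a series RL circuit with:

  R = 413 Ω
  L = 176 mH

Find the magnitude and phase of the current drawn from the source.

Step 1 — Angular frequency: ω = 2π·f = 2π·335 = 2105 rad/s.
Step 2 — Component impedances:
  R: Z = R = 413 Ω
  L: Z = jωL = j·2105·0.176 = 0 + j370.5 Ω
Step 3 — Series combination: Z_total = R + L = 413 + j370.5 Ω = 554.8∠41.9° Ω.
Step 4 — Source phasor: V = 80.7∠-133.3° V = -55.35 - j58.73 V.
Step 5 — Ohm's law: I = V / Z_total = (-55.35 - j58.73) / (413 + j370.5) = -0.1449 - j0.01219 A.
Step 6 — Convert to polar: |I| = 0.1455 A, ∠I = -175.2°.

I = 0.1455∠-175.2° A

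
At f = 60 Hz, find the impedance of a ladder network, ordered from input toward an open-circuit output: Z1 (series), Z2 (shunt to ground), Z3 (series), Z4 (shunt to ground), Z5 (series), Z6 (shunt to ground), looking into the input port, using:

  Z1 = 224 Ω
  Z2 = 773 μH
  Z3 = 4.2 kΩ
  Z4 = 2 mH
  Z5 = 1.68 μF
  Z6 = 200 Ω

Step 1 — Angular frequency: ω = 2π·f = 2π·60 = 377 rad/s.
Step 2 — Component impedances:
  Z1: Z = R = 224 Ω
  Z2: Z = jωL = j·377·0.000773 = 0 + j0.2914 Ω
  Z3: Z = R = 4200 Ω
  Z4: Z = jωL = j·377·0.002 = 0 + j0.754 Ω
  Z5: Z = 1/(jωC) = -j/(ω·C) = 0 - j1579 Ω
  Z6: Z = R = 200 Ω
Step 3 — Ladder network (open output): work backward from the far end, alternating series and parallel combinations. Z_in = 224 + j0.2914 Ω = 224∠0.1° Ω.

Z = 224 + j0.2914 Ω = 224∠0.1° Ω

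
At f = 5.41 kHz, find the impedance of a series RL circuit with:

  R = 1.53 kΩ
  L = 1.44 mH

Step 1 — Angular frequency: ω = 2π·f = 2π·5410 = 3.399e+04 rad/s.
Step 2 — Component impedances:
  R: Z = R = 1530 Ω
  L: Z = jωL = j·3.399e+04·0.00144 = 0 + j48.95 Ω
Step 3 — Series combination: Z_total = R + L = 1530 + j48.95 Ω = 1531∠1.8° Ω.

Z = 1530 + j48.95 Ω = 1531∠1.8° Ω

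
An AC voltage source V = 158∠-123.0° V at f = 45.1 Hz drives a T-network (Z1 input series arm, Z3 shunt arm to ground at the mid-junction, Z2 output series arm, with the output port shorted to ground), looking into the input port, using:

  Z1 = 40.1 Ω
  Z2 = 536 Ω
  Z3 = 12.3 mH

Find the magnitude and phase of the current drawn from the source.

Step 1 — Angular frequency: ω = 2π·f = 2π·45.1 = 283.4 rad/s.
Step 2 — Component impedances:
  Z1: Z = R = 40.1 Ω
  Z2: Z = R = 536 Ω
  Z3: Z = jωL = j·283.4·0.0123 = 0 + j3.485 Ω
Step 3 — With the output port shorted to ground, the output series arm Z2 runs from the junction to ground; the shunt arm Z3 also runs from the junction to ground. They appear in parallel: Z3 || Z2 = 0.02266 + j3.485 Ω.
Step 4 — Series with input arm Z1: Z_in = Z1 + (Z3 || Z2) = 40.12 + j3.485 Ω = 40.27∠5.0° Ω.
Step 5 — Source phasor: V = 158∠-123.0° V = -86.05 - j132.5 V.
Step 6 — Ohm's law: I = V / Z_total = (-86.05 - j132.5) / (40.12 + j3.485) = -2.413 - j3.093 A.
Step 7 — Convert to polar: |I| = 3.923 A, ∠I = -128.0°.

I = 3.923∠-128.0° A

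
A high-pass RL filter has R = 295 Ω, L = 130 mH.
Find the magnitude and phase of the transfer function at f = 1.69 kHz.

Step 1 — Angular frequency: ω = 2π·1690 = 1.062e+04 rad/s.
Step 2 — Transfer function: H(jω) = jωL/(R + jωL).
Step 3 — Numerator jωL = j·1380; denominator R + jωL = 295 + j1380.
Step 4 — H = 0.9563 + j0.2044.
Step 5 — Magnitude: |H| = 0.9779 (-0.2 dB); phase: φ = 12.1°.

|H| = 0.9779 (-0.2 dB), φ = 12.1°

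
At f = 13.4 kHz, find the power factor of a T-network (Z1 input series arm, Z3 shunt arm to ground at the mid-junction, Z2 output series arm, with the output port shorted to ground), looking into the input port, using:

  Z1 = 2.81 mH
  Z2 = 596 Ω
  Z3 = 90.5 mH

Step 1 — Angular frequency: ω = 2π·f = 2π·1.34e+04 = 8.419e+04 rad/s.
Step 2 — Component impedances:
  Z1: Z = jωL = j·8.419e+04·0.00281 = 0 + j236.6 Ω
  Z2: Z = R = 596 Ω
  Z3: Z = jωL = j·8.419e+04·0.0905 = 0 + j7620 Ω
Step 3 — With the output port shorted to ground, the output series arm Z2 runs from the junction to ground; the shunt arm Z3 also runs from the junction to ground. They appear in parallel: Z3 || Z2 = 592.4 + j46.34 Ω.
Step 4 — Series with input arm Z1: Z_in = Z1 + (Z3 || Z2) = 592.4 + j282.9 Ω = 656.5∠25.5° Ω.
Step 5 — Power factor: PF = cos(φ) = Re(Z)/|Z| = 592.4/656.5 = 0.9024.
Step 6 — Type: Im(Z) = 282.9 ⇒ lagging (phase φ = 25.5°).

PF = 0.9024 (lagging, φ = 25.5°)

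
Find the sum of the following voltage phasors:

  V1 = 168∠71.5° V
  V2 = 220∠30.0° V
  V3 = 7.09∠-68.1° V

Step 1 — Convert each phasor to rectangular form:
  V1 = 168·(cos(71.5°) + j·sin(71.5°)) = 53.31 + j159.3 V
  V2 = 220·(cos(30.0°) + j·sin(30.0°)) = 190.5 + j110 V
  V3 = 7.09·(cos(-68.1°) + j·sin(-68.1°)) = 2.644 - j6.578 V
Step 2 — Sum components: V_total = 246.5 + j262.7 V.
Step 3 — Convert to polar: |V_total| = 360.3 V, ∠V_total = 46.8°.

V_total = 360.3∠46.8° V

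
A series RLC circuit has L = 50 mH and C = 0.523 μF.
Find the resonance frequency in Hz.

Step 1 — Resonance condition Im(Z)=0 gives ω₀ = 1/√(LC).
Step 2 — ω₀ = 1/√(0.05·5.23e-07) = 6184 rad/s.
Step 3 — f₀ = ω₀/(2π) = 984.2 Hz.

f₀ = 984.2 Hz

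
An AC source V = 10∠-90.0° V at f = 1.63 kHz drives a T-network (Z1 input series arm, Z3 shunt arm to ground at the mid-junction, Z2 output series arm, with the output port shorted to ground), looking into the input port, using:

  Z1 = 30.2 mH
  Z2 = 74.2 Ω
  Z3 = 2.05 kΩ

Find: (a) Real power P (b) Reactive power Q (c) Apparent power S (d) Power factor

Step 1 — Angular frequency: ω = 2π·f = 2π·1630 = 1.024e+04 rad/s.
Step 2 — Component impedances:
  Z1: Z = jωL = j·1.024e+04·0.0302 = 0 + j309.3 Ω
  Z2: Z = R = 74.2 Ω
  Z3: Z = R = 2050 Ω
Step 3 — With the output port shorted to ground, the output series arm Z2 runs from the junction to ground; the shunt arm Z3 also runs from the junction to ground. They appear in parallel: Z3 || Z2 = 71.61 Ω.
Step 4 — Series with input arm Z1: Z_in = Z1 + (Z3 || Z2) = 71.61 + j309.3 Ω = 317.5∠77.0° Ω.
Step 5 — Source phasor: V = 10∠-90.0° V = 0 - j10 V.
Step 6 — Current: I = V / Z = -0.03069 - j0.007105 A = 0.0315∠-167.0° A.
Step 7 — Complex power: S = V·I* = 0.07105 + j0.3069 VA.
Step 8 — Real power: P = Re(S) = 0.07105 W.
Step 9 — Reactive power: Q = Im(S) = 0.3069 VAR.
Step 10 — Apparent power: |S| = 0.315 VA.
Step 11 — Power factor: PF = P/|S| = 0.2256 (lagging).

(a) P = 0.07105 W  (b) Q = 0.3069 VAR  (c) S = 0.315 VA  (d) PF = 0.2256 (lagging)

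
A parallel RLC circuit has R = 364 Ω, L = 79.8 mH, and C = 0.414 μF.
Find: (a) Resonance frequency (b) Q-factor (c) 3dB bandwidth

Step 1 — Resonance: ω₀ = 1/√(LC) = 1/√(0.0798·4.14e-07) = 5502 rad/s.
Step 2 — f₀ = ω₀/(2π) = 875.6 Hz.
Step 3 — Parallel Q: Q = R/(ω₀L) = 364/(5502·0.0798) = 0.8291.
Step 4 — Bandwidth: Δω = ω₀/Q = 6636 rad/s; BW = Δω/(2π) = 1056 Hz.

(a) f₀ = 875.6 Hz  (b) Q = 0.8291  (c) BW = 1056 Hz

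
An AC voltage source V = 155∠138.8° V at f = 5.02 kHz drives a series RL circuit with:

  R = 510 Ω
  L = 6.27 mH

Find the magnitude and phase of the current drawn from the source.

Step 1 — Angular frequency: ω = 2π·f = 2π·5020 = 3.154e+04 rad/s.
Step 2 — Component impedances:
  R: Z = R = 510 Ω
  L: Z = jωL = j·3.154e+04·0.00627 = 0 + j197.8 Ω
Step 3 — Series combination: Z_total = R + L = 510 + j197.8 Ω = 547∠21.2° Ω.
Step 4 — Source phasor: V = 155∠138.8° V = -116.6 + j102.1 V.
Step 5 — Ohm's law: I = V / Z_total = (-116.6 + j102.1) / (510 + j197.8) = -0.1313 + j0.2511 A.
Step 6 — Convert to polar: |I| = 0.2834 A, ∠I = 117.6°.

I = 0.2834∠117.6° A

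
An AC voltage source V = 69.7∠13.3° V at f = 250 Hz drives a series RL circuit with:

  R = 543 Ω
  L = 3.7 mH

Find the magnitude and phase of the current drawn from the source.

Step 1 — Angular frequency: ω = 2π·f = 2π·250 = 1571 rad/s.
Step 2 — Component impedances:
  R: Z = R = 543 Ω
  L: Z = jωL = j·1571·0.0037 = 0 + j5.812 Ω
Step 3 — Series combination: Z_total = R + L = 543 + j5.812 Ω = 543∠0.6° Ω.
Step 4 — Source phasor: V = 69.7∠13.3° V = 67.83 + j16.03 V.
Step 5 — Ohm's law: I = V / Z_total = (67.83 + j16.03) / (543 + j5.812) = 0.1252 + j0.02819 A.
Step 6 — Convert to polar: |I| = 0.1284 A, ∠I = 12.7°.

I = 0.1284∠12.7° A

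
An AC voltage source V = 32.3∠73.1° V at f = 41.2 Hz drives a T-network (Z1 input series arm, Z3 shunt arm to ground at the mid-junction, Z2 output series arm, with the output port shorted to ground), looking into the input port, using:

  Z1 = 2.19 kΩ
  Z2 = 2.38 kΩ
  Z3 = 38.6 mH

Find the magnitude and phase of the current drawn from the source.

Step 1 — Angular frequency: ω = 2π·f = 2π·41.2 = 258.9 rad/s.
Step 2 — Component impedances:
  Z1: Z = R = 2190 Ω
  Z2: Z = R = 2380 Ω
  Z3: Z = jωL = j·258.9·0.0386 = 0 + j9.992 Ω
Step 3 — With the output port shorted to ground, the output series arm Z2 runs from the junction to ground; the shunt arm Z3 also runs from the junction to ground. They appear in parallel: Z3 || Z2 = 0.04195 + j9.992 Ω.
Step 4 — Series with input arm Z1: Z_in = Z1 + (Z3 || Z2) = 2190 + j9.992 Ω = 2190∠0.3° Ω.
Step 5 — Source phasor: V = 32.3∠73.1° V = 9.39 + j30.91 V.
Step 6 — Ohm's law: I = V / Z_total = (9.39 + j30.91) / (2190 + j9.992) = 0.004352 + j0.01409 A.
Step 7 — Convert to polar: |I| = 0.01475 A, ∠I = 72.8°.

I = 0.01475∠72.8° A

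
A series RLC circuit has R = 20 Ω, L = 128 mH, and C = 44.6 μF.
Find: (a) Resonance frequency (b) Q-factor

Step 1 — Resonance condition Im(Z)=0 gives ω₀ = 1/√(LC).
Step 2 — ω₀ = 1/√(0.128·4.46e-05) = 418.5 rad/s.
Step 3 — f₀ = ω₀/(2π) = 66.61 Hz.
Step 4 — Series Q: Q = ω₀L/R = 418.5·0.128/20 = 2.679.

(a) f₀ = 66.61 Hz  (b) Q = 2.679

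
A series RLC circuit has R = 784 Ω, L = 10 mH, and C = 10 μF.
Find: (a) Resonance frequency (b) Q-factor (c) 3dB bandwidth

Step 1 — Resonance condition Im(Z)=0 gives ω₀ = 1/√(LC).
Step 2 — ω₀ = 1/√(0.01·1e-05) = 3162 rad/s.
Step 3 — f₀ = ω₀/(2π) = 503.3 Hz.
Step 4 — Series Q: Q = ω₀L/R = 3162·0.01/784 = 0.04034.
Step 5 — 3dB bandwidth: Δω = ω₀/Q = 7.84e+04 rad/s; BW = Δω/(2π) = 1.248e+04 Hz.

(a) f₀ = 503.3 Hz  (b) Q = 0.04034  (c) BW = 1.248e+04 Hz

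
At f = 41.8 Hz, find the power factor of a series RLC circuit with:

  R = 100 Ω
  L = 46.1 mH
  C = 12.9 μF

Step 1 — Angular frequency: ω = 2π·f = 2π·41.8 = 262.6 rad/s.
Step 2 — Component impedances:
  R: Z = R = 100 Ω
  L: Z = jωL = j·262.6·0.0461 = 0 + j12.11 Ω
  C: Z = 1/(jωC) = -j/(ω·C) = 0 - j295.2 Ω
Step 3 — Series combination: Z_total = R + L + C = 100 - j283.1 Ω = 300.2∠-70.5° Ω.
Step 4 — Power factor: PF = cos(φ) = Re(Z)/|Z| = 100/300.2 = 0.3331.
Step 5 — Type: Im(Z) = -283.1 ⇒ leading (phase φ = -70.5°).

PF = 0.3331 (leading, φ = -70.5°)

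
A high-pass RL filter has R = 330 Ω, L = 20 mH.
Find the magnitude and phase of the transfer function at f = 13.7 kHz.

Step 1 — Angular frequency: ω = 2π·1.37e+04 = 8.608e+04 rad/s.
Step 2 — Transfer function: H(jω) = jωL/(R + jωL).
Step 3 — Numerator jωL = j·1722; denominator R + jωL = 330 + j1722.
Step 4 — H = 0.9646 + j0.1849.
Step 5 — Magnitude: |H| = 0.9821 (-0.2 dB); phase: φ = 10.9°.

|H| = 0.9821 (-0.2 dB), φ = 10.9°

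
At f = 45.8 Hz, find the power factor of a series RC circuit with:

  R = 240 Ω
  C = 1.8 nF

Step 1 — Angular frequency: ω = 2π·f = 2π·45.8 = 287.8 rad/s.
Step 2 — Component impedances:
  R: Z = R = 240 Ω
  C: Z = 1/(jωC) = -j/(ω·C) = 0 - j1.931e+06 Ω
Step 3 — Series combination: Z_total = R + C = 240 - j1.931e+06 Ω = 1.931e+06∠-90.0° Ω.
Step 4 — Power factor: PF = cos(φ) = Re(Z)/|Z| = 240/1.931e+06 = 0.0001243.
Step 5 — Type: Im(Z) = -1.931e+06 ⇒ leading (phase φ = -90.0°).

PF = 0.0001243 (leading, φ = -90.0°)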